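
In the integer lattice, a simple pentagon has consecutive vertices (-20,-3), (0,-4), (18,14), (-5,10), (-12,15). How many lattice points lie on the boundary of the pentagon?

Summing gcd(|Δx|,|Δy|) over the edges gives the boundary count: gcd(20,1) + gcd(18,18) + gcd(23,4) + gcd(7,5) + gcd(8,18) = 1+18+1+1+2 = 23.

23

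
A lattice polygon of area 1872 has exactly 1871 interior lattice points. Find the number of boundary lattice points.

Pick's theorem gives A = I + B/2 − 1, so B = 2(A − I + 1) = 2(1872 − 1871 + 1) = 4.

4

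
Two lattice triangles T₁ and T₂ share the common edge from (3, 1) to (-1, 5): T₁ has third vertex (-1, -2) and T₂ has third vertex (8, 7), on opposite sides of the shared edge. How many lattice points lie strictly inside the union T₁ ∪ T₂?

32

The union is the simple quadrilateral with vertices (3, 1), (-1, -2), (-1, 5), (8, 7) in order.
By the shoelace formula, twice the signed area is |(3·(-2) − (-1)·1) + ((-1)·5 − (-1)·(-2)) + ((-1)·7 − 8·5) + (8·1 − 3·7)| = 72, so the area is 36.
Along each edge there are gcd(|Δx|,|Δy|)+1 lattice points, so counting each shared vertex once the boundary has gcd(4,3) + gcd(0,7) + gcd(9,2) + gcd(5,6) = 1+7+1+1 = 10.
By Pick's theorem I = A − B/2 + 1 = 36 − 10/2 + 1 = 32.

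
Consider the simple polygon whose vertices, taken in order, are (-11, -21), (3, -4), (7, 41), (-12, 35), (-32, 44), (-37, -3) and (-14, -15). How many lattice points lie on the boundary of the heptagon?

9

The number of boundary lattice points is Σ gcd(|Δx|,|Δy|) = gcd(14,17) + gcd(4,45) + gcd(19,6) + gcd(20,9) + gcd(5,47) + gcd(23,12) + gcd(3,6) = 1+1+1+1+1+1+3 = 9.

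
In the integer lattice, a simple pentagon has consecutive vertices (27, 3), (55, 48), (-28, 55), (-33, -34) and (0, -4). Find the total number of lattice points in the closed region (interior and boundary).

4258

By the shoelace formula, twice the signed area is |(27·48 − 55·3) + (55·55 − (-28)·48) + ((-28)·(-34) − (-33)·55) + ((-33)·(-4) − 0·(-34)) + (0·3 − 27·(-4))| = 8507, so the area is 8507/2.
Along each edge there are gcd(|Δx|,|Δy|)+1 lattice points, so counting each shared vertex once the boundary has gcd(28,45) + gcd(83,7) + gcd(5,89) + gcd(33,30) + gcd(27,7) = 1+1+1+3+1 = 7.
Pick's theorem gives I = A − B/2 + 1 = 8507/2 − 7/2 + 1 = 4251, so the closed region contains I + B = 4251 + 7 = 4258 lattice points.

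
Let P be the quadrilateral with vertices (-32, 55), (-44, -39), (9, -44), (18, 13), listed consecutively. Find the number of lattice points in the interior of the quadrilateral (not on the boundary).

4132

By the shoelace formula, twice the signed area is |[(-32)·(-39) − (-44)·55] + [(-44)·(-44) − 9·(-39)] + [9·13 − 18·(-44)] + [18·55 − (-32)·13]| = 8270, so the area is 4135.
Summing gcd(|Δx|,|Δy|) over the edges gives the boundary count: gcd(12,94) + gcd(53,5) + gcd(9,57) + gcd(50,42) = 2+1+3+2 = 8.
Pick's theorem gives I = A − B/2 + 1 = 4135 − 8/2 + 1 = 4132.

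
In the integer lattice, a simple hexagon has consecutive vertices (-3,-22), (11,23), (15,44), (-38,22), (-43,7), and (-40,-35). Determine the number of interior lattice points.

By the shoelace formula, twice the signed area is |[(-3)·23 − 11·(-22)] + [11·44 − 15·23] + [15·22 − (-38)·44] + [(-38)·7 − (-43)·22] + [(-43)·(-35) − (-40)·7] + [(-40)·(-22) − (-3)·(-35)]| = 5554, so the area is 2777.
The number of boundary lattice points is Σ gcd(|Δx|,|Δy|) = gcd(14,45) + gcd(4,21) + gcd(53,22) + gcd(5,15) + gcd(3,42) + gcd(37,13) = 1+1+1+5+3+1 = 12.
By Pick's theorem A = I + B/2 − 1, so I = 2777 − 12/2 + 1 = 2772.

2772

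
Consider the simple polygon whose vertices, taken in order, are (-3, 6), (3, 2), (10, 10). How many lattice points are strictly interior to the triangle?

37

The shoelace formula gives twice the area as |((-3)·2 − 3·6) + (3·10 − 10·2) + (10·6 − (-3)·10)| = 76, so the area is 38.
Along each edge there are gcd(|Δx|,|Δy|)+1 lattice points, so counting each shared vertex once the boundary has gcd(6,4) + gcd(7,8) + gcd(13,4) = 2+1+1 = 4.
By Pick's theorem A = I + B/2 − 1, so I = 38 − 4/2 + 1 = 37.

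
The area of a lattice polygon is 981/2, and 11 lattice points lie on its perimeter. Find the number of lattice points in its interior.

Pick's theorem A = I + B/2 − 1 rearranges to I = A − B/2 + 1 = 981/2 − 11/2 + 1 = 486.

486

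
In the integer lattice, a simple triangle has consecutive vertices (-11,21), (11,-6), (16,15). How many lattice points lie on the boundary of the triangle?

5

Summing gcd(|Δx|,|Δy|) over the edges gives the boundary count: gcd(22,27) + gcd(5,21) + gcd(27,6) = 1+1+3 = 5.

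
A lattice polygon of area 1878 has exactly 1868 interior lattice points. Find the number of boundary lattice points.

22

Pick's theorem gives A = I + B/2 − 1, so B = 2(A − I + 1) = 2(1878 − 1868 + 1) = 22.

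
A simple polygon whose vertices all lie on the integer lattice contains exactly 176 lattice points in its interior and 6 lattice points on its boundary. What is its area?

178

Pick's theorem states A = I + B/2 − 1, so A = 176 + 6/2 − 1 = 178.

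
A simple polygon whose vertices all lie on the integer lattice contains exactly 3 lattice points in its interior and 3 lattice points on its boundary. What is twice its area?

Pick's theorem states A = I + B/2 − 1, so A = 3 + 3/2 − 1 = 7/2.
Hence 2A = 7.

7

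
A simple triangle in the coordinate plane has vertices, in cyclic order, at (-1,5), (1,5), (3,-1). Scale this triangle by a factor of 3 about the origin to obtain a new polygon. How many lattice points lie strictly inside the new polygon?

By the shoelace formula, twice the signed area is |((-1)·5 − 1·5) + (1·(-1) − 3·5) + (3·5 − (-1)·(-1))| = 12, so the area is 6.
The number of boundary lattice points is Σ gcd(|Δx|,|Δy|) = gcd(2,0) + gcd(2,6) + gcd(4,6) = 2+2+2 = 6.
Scaling by 3 multiplies the area by 3² = 9 (so the new area is 54) and multiplies the boundary lattice-point count by 3, giving 18.
By Pick's theorem, the interior count of the dilated polygon is 54 − 18/2 + 1 = 46.

46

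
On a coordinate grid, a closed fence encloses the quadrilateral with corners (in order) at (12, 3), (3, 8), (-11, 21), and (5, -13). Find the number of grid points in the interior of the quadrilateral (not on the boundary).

The shoelace formula gives twice the area as |(12·8 − 3·3) + (3·21 − (-11)·8) + ((-11)·(-13) − 5·21) + (5·3 − 12·(-13))| = 447, so the area is 223.5.
Summing gcd(|Δx|,|Δy|) over the edges gives the boundary count: gcd(9,5) + gcd(14,13) + gcd(16,34) + gcd(7,16) = 1+1+2+1 = 5.
By Pick's theorem A = I + B/2 − 1, so I = 223.5 − 5/2 + 1 = 222.

222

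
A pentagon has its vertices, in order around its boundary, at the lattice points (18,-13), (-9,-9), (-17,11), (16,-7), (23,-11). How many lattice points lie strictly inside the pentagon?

Using the shoelace formula, 2A = |[18·(-9) − (-9)·(-13)] + [(-9)·11 − (-17)·(-9)] + [(-17)·(-7) − 16·11] + [16·(-11) − 23·(-7)] + [23·(-13) − 18·(-11)]| = 704, so the area is 352.
The number of boundary lattice points is Σ gcd(|Δx|,|Δy|) = gcd(27,4) + gcd(8,20) + gcd(33,18) + gcd(7,4) + gcd(5,2) = 1+4+3+1+1 = 10.
Pick's theorem gives I = A − B/2 + 1 = 352 − 10/2 + 1 = 348.

348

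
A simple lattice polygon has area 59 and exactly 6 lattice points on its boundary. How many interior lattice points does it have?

57

Pick's theorem A = I + B/2 − 1 rearranges to I = A − B/2 + 1 = 59 − 6/2 + 1 = 57.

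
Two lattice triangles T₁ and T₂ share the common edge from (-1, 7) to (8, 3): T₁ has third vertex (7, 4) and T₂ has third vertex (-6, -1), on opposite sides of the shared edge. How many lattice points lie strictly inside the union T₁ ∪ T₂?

47

The union is the simple quadrilateral with vertices (-1, 7), (7, 4), (8, 3), (-6, -1) in order.
Using the shoelace formula, 2A = |[(-1)·4 − 7·7] + [7·3 − 8·4] + [8·(-1) − (-6)·3] + [(-6)·7 − (-1)·(-1)]| = 97, so the area is 48.5.
Summing gcd(|Δx|,|Δy|) over the edges gives the boundary count: gcd(8,3) + gcd(1,1) + gcd(14,4) + gcd(5,8) = 1+1+2+1 = 5.
By Pick's theorem I = A − B/2 + 1 = 48.5 − 5/2 + 1 = 47.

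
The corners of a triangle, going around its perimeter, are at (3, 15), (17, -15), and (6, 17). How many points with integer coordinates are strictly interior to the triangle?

58

The shoelace formula gives twice the area as |(3·(-15) − 17·15) + (17·17 − 6·(-15)) + (6·15 − 3·17)| = 118, so the area is 59.
Summing gcd(|Δx|,|Δy|) over the edges gives the boundary count: gcd(14,30) + gcd(11,32) + gcd(3,2) = 2+1+1 = 4.
By Pick's theorem A = I + B/2 − 1, so I = 59 − 4/2 + 1 = 58.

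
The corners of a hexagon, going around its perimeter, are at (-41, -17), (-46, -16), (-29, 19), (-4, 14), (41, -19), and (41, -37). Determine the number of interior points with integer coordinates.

2608

The shoelace formula gives twice the area as |[(-41)·(-16) − (-46)·(-17)] + [(-46)·19 − (-29)·(-16)] + [(-29)·14 − (-4)·19] + [(-4)·(-19) − 41·14] + [41·(-37) − 41·(-19)] + [41·(-17) − (-41)·(-37)]| = 5244, so the area is 2622.
Along each edge there are gcd(|Δx|,|Δy|)+1 lattice points, so counting each shared vertex once the boundary has gcd(5,1) + gcd(17,35) + gcd(25,5) + gcd(45,33) + gcd(0,18) + gcd(82,20) = 1+1+5+3+18+2 = 30.
By Pick's theorem A = I + B/2 − 1, so I = 2622 − 30/2 + 1 = 2608.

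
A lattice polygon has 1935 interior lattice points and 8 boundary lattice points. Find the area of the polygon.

1938

Pick's theorem states A = I + B/2 − 1, so A = 1935 + 8/2 − 1 = 1938.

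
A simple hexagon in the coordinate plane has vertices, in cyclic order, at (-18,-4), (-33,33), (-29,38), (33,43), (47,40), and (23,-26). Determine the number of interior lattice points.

The shoelace formula gives twice the area as |((-18)·33 − (-33)·(-4)) + ((-33)·38 − (-29)·33) + ((-29)·43 − 33·38) + (33·40 − 47·43) + (47·(-26) − 23·40) + (23·(-4) − (-18)·(-26))| = 6927, so the area is 6927/2.
The number of boundary lattice points is Σ gcd(|Δx|,|Δy|) = gcd(15,37) + gcd(4,5) + gcd(62,5) + gcd(14,3) + gcd(24,66) + gcd(41,22) = 1+1+1+1+6+1 = 11.
Pick's theorem gives I = A − B/2 + 1 = 6927/2 − 11/2 + 1 = 3459.

3459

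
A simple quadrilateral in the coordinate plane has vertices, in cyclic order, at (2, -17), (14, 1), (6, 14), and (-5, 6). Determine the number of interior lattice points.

301

By the shoelace formula, twice the signed area is |[2·1 − 14·(-17)] + [14·14 − 6·1] + [6·6 − (-5)·14] + [(-5)·(-17) − 2·6]| = 609, so the area is 304.5.
The number of boundary lattice points is Σ gcd(|Δx|,|Δy|) = gcd(12,18) + gcd(8,13) + gcd(11,8) + gcd(7,23) = 6+1+1+1 = 9.
Pick's theorem gives I = A − B/2 + 1 = 304.5 − 9/2 + 1 = 301.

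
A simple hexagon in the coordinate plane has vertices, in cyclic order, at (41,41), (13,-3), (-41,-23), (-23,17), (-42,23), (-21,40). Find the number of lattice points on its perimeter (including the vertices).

Summing gcd(|Δx|,|Δy|) over the edges gives the boundary count: gcd(28,44) + gcd(54,20) + gcd(18,40) + gcd(19,6) + gcd(21,17) + gcd(62,1) = 4+2+2+1+1+1 = 11.

11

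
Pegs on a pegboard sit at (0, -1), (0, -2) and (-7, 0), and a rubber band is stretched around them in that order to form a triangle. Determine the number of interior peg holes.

3

By the shoelace formula, twice the signed area is |(0·(-2) − 0·(-1)) + (0·0 − (-7)·(-2)) + ((-7)·(-1) − 0·0)| = 7, so the area is 7/2.
The number of boundary lattice points is Σ gcd(|Δx|,|Δy|) = gcd(0,1) + gcd(7,2) + gcd(7,1) = 1+1+1 = 3.
By Pick's theorem A = I + B/2 − 1, so I = 7/2 − 3/2 + 1 = 3.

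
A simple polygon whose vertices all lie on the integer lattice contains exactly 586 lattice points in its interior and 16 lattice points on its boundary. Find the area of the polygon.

Pick's theorem states A = I + B/2 − 1, so A = 586 + 16/2 − 1 = 593.

593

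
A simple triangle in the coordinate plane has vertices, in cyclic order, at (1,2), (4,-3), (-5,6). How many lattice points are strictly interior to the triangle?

Using the shoelace formula, 2A = |(1·(-3) − 4·2) + (4·6 − (-5)·(-3)) + ((-5)·2 − 1·6)| = 18, so the area is 9.
Summing gcd(|Δx|,|Δy|) over the edges gives the boundary count: gcd(3,5) + gcd(9,9) + gcd(6,4) = 1+9+2 = 12.
Pick's theorem gives I = A − B/2 + 1 = 9 − 12/2 + 1 = 4.

4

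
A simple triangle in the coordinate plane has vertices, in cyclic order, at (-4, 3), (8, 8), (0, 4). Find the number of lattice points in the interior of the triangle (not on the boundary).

By the shoelace formula, twice the signed area is |((-4)·8 − 8·3) + (8·4 − 0·8) + (0·3 − (-4)·4)| = 8, so the area is 4.
The number of boundary lattice points is Σ gcd(|Δx|,|Δy|) = gcd(12,5) + gcd(8,4) + gcd(4,1) = 1+4+1 = 6.
Pick's theorem gives I = A − B/2 + 1 = 4 − 6/2 + 1 = 2.

2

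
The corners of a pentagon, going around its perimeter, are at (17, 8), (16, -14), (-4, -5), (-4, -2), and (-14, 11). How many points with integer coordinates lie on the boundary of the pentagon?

Summing gcd(|Δx|,|Δy|) over the edges gives the boundary count: gcd(1,22) + gcd(20,9) + gcd(0,3) + gcd(10,13) + gcd(31,3) = 1+1+3+1+1 = 7.

7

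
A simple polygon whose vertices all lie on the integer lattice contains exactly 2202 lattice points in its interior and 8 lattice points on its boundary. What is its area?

2205

By Pick's theorem, A = I + B/2 − 1 = 2202 + 8/2 − 1 = 2205.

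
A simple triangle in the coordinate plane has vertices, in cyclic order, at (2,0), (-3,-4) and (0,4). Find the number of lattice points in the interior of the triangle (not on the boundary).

13

By the shoelace formula, twice the signed area is |(2·(-4) − (-3)·0) + ((-3)·4 − 0·(-4)) + (0·0 − 2·4)| = 28, so the area is 14.
Summing gcd(|Δx|,|Δy|) over the edges gives the boundary count: gcd(5,4) + gcd(3,8) + gcd(2,4) = 1+1+2 = 4.
Pick's theorem gives I = A − B/2 + 1 = 14 − 4/2 + 1 = 13.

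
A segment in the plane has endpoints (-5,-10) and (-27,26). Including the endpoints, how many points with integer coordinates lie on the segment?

The number of lattice points on a segment between lattice points is gcd(|Δx|,|Δy|) + 1 = gcd(22,36) + 1 = 2 + 1 = 3.

3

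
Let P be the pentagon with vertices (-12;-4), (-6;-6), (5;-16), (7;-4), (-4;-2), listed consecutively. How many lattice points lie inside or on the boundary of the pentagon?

119

The shoelace formula gives twice the area as |((-12)·(-6) − (-6)·(-4)) + ((-6)·(-16) − 5·(-6)) + (5·(-4) − 7·(-16)) + (7·(-2) − (-4)·(-4)) + ((-4)·(-4) − (-12)·(-2))| = 228, so the area is 114.
Summing gcd(|Δx|,|Δy|) over the edges gives the boundary count: gcd(6,2) + gcd(11,10) + gcd(2,12) + gcd(11,2) + gcd(8,2) = 2+1+2+1+2 = 8.
Pick's theorem gives I = A − B/2 + 1 = 114 − 8/2 + 1 = 111, so the closed region contains I + B = 111 + 8 = 119 lattice points.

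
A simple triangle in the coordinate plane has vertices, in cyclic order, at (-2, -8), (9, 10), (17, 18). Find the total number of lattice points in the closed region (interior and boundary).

34

By the shoelace formula, twice the signed area is |[(-2)·10 − 9·(-8)] + [9·18 − 17·10] + [17·(-8) − (-2)·18]| = 56, so the area is 28.
Along each edge there are gcd(|Δx|,|Δy|)+1 lattice points, so counting each shared vertex once the boundary has gcd(11,18) + gcd(8,8) + gcd(19,26) = 1+8+1 = 10.
Pick's theorem gives I = A − B/2 + 1 = 28 − 10/2 + 1 = 24, so the closed region contains I + B = 24 + 10 = 34 lattice points.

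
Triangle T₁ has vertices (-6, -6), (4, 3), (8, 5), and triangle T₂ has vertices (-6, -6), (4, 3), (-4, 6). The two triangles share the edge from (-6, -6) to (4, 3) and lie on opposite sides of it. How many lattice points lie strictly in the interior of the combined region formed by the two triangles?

57

The union is the simple quadrilateral with vertices (-6, -6), (8, 5), (4, 3), (-4, 6) in order.
By the shoelace formula, twice the signed area is |((-6)·5 − 8·(-6)) + (8·3 − 4·5) + (4·6 − (-4)·3) + ((-4)·(-6) − (-6)·6)| = 118, so the area is 59.
Summing gcd(|Δx|,|Δy|) over the edges gives the boundary count: gcd(14,11) + gcd(4,2) + gcd(8,3) + gcd(2,12) = 1+2+1+2 = 6.
By Pick's theorem I = A − B/2 + 1 = 59 − 6/2 + 1 = 57.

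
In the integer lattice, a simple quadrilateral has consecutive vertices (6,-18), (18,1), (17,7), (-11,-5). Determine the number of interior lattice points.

The shoelace formula gives twice the area as |[6·1 − 18·(-18)] + [18·7 − 17·1] + [17·(-5) − (-11)·7] + [(-11)·(-18) − 6·(-5)]| = 659, so the area is 329.5.
The number of boundary lattice points is Σ gcd(|Δx|,|Δy|) = gcd(12,19) + gcd(1,6) + gcd(28,12) + gcd(17,13) = 1+1+4+1 = 7.
By Pick's theorem A = I + B/2 − 1, so I = 329.5 − 7/2 + 1 = 327.

327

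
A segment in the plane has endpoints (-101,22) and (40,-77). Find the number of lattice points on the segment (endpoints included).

4

The number of lattice points on a segment between lattice points is gcd(|Δx|,|Δy|) + 1 = gcd(141,99) + 1 = 3 + 1 = 4.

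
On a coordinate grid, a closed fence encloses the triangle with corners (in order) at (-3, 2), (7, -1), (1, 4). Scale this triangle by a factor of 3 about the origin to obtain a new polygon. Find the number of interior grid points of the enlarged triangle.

Using the shoelace formula, 2A = |((-3)·(-1) − 7·2) + (7·4 − 1·(-1)) + (1·2 − (-3)·4)| = 32, so the area is 16.
Summing gcd(|Δx|,|Δy|) over the edges gives the boundary count: gcd(10,3) + gcd(6,5) + gcd(4,2) = 1+1+2 = 4.
Scaling by 3 multiplies the area by 3² = 9 (so the new area is 144) and multiplies the boundary lattice-point count by 3, giving 12.
By Pick's theorem, the interior count of the dilated polygon is 144 − 12/2 + 1 = 139.

139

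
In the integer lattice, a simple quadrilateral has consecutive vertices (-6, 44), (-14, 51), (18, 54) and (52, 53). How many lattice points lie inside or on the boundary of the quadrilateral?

By the shoelace formula, twice the signed area is |[(-6)·51 − (-14)·44] + [(-14)·54 − 18·51] + [18·53 − 52·54] + [52·44 − (-6)·53]| = 612, so the area is 306.
Summing gcd(|Δx|,|Δy|) over the edges gives the boundary count: gcd(8,7) + gcd(32,3) + gcd(34,1) + gcd(58,9) = 1+1+1+1 = 4.
Pick's theorem gives I = A − B/2 + 1 = 306 − 4/2 + 1 = 305, so the closed region contains I + B = 305 + 4 = 309 lattice points.

309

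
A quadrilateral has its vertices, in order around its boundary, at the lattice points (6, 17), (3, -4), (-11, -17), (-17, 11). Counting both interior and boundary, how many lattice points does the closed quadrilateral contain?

Using the shoelace formula, 2A = |(6·(-4) − 3·17) + (3·(-17) − (-11)·(-4)) + ((-11)·11 − (-17)·(-17)) + ((-17)·17 − 6·11)| = 935, so the area is 935/2.
Summing gcd(|Δx|,|Δy|) over the edges gives the boundary count: gcd(3,21) + gcd(14,13) + gcd(6,28) + gcd(23,6) = 3+1+2+1 = 7.
Pick's theorem gives I = A − B/2 + 1 = 935/2 − 7/2 + 1 = 465, so the closed region contains I + B = 465 + 7 = 472 lattice points.

472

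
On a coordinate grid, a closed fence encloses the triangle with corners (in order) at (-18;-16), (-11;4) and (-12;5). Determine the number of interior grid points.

By the shoelace formula, twice the signed area is |((-18)·4 − (-11)·(-16)) + ((-11)·5 − (-12)·4) + ((-12)·(-16) − (-18)·5)| = 27, so the area is 13.5.
The number of boundary lattice points is Σ gcd(|Δx|,|Δy|) = gcd(7,20) + gcd(1,1) + gcd(6,21) = 1+1+3 = 5.
By Pick's theorem A = I + B/2 − 1, so I = 13.5 − 5/2 + 1 = 12.

12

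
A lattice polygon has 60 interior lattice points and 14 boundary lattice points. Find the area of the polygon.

66

By Pick's theorem, A = I + B/2 − 1 = 60 + 14/2 − 1 = 66.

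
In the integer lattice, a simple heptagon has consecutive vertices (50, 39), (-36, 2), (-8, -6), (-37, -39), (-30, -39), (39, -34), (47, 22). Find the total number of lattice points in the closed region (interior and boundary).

By the shoelace formula, twice the signed area is |[50·2 − (-36)·39] + [(-36)·(-6) − (-8)·2] + [(-8)·(-39) − (-37)·(-6)] + [(-37)·(-39) − (-30)·(-39)] + [(-30)·(-34) − 39·(-39)] + [39·22 − 47·(-34)] + [47·39 − 50·22]| = 7829, so the area is 3914.5.
The number of boundary lattice points is Σ gcd(|Δx|,|Δy|) = gcd(86,37) + gcd(28,8) + gcd(29,33) + gcd(7,0) + gcd(69,5) + gcd(8,56) + gcd(3,17) = 1+4+1+7+1+8+1 = 23.
Pick's theorem gives I = A − B/2 + 1 = 3914.5 − 23/2 + 1 = 3904, so the closed region contains I + B = 3904 + 23 = 3927 lattice points.

3927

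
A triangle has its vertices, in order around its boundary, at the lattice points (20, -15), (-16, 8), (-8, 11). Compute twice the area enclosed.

292

By the shoelace formula, twice the signed area is |[20·8 − (-16)·(-15)] + [(-16)·11 − (-8)·8] + [(-8)·(-15) − 20·11]| = 292, so the area is 146.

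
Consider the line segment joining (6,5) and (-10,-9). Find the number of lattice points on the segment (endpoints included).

3

The number of lattice points on a segment between lattice points is gcd(|Δx|,|Δy|) + 1 = gcd(16,14) + 1 = 2 + 1 = 3.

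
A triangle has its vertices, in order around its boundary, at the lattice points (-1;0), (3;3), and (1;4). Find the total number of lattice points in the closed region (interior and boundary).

8

By the shoelace formula, twice the signed area is |[(-1)·3 − 3·0] + [3·4 − 1·3] + [1·0 − (-1)·4]| = 10, so the area is 5.
Summing gcd(|Δx|,|Δy|) over the edges gives the boundary count: gcd(4,3) + gcd(2,1) + gcd(2,4) = 1+1+2 = 4.
Pick's theorem gives I = A − B/2 + 1 = 5 − 4/2 + 1 = 4, so the closed region contains I + B = 4 + 4 = 8 lattice points.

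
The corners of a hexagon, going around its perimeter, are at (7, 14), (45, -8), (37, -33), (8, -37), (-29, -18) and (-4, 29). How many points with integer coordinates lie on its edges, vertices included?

The number of boundary lattice points is Σ gcd(|Δx|,|Δy|) = gcd(38,22) + gcd(8,25) + gcd(29,4) + gcd(37,19) + gcd(25,47) + gcd(11,15) = 2+1+1+1+1+1 = 7.

7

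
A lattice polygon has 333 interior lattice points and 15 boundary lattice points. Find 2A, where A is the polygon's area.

679

Pick's theorem states A = I + B/2 − 1, so A = 333 + 15/2 − 1 = 679/2.
Hence 2A = 679.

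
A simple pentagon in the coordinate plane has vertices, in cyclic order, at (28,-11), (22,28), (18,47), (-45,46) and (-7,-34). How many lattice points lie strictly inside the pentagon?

3687

Using the shoelace formula, 2A = |(28·28 − 22·(-11)) + (22·47 − 18·28) + (18·46 − (-45)·47) + ((-45)·(-34) − (-7)·46) + ((-7)·(-11) − 28·(-34))| = 7380, so the area is 3690.
Summing gcd(|Δx|,|Δy|) over the edges gives the boundary count: gcd(6,39) + gcd(4,19) + gcd(63,1) + gcd(38,80) + gcd(35,23) = 3+1+1+2+1 = 8.
By Pick's theorem A = I + B/2 − 1, so I = 3690 − 8/2 + 1 = 3687.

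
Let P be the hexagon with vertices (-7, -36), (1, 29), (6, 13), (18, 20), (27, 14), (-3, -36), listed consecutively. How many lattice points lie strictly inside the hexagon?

By the shoelace formula, twice the signed area is |((-7)·29 − 1·(-36)) + (1·13 − 6·29) + (6·20 − 18·13) + (18·14 − 27·20) + (27·(-36) − (-3)·14) + ((-3)·(-36) − (-7)·(-36))| = 1804, so the area is 902.
Along each edge there are gcd(|Δx|,|Δy|)+1 lattice points, so counting each shared vertex once the boundary has gcd(8,65) + gcd(5,16) + gcd(12,7) + gcd(9,6) + gcd(30,50) + gcd(4,0) = 1+1+1+3+10+4 = 20.
By Pick's theorem A = I + B/2 − 1, so I = 902 − 20/2 + 1 = 893.

893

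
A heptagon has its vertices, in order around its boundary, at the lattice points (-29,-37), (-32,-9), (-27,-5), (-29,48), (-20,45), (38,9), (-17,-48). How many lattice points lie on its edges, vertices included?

10

Along each edge there are gcd(|Δx|,|Δy|)+1 lattice points, so counting each shared vertex once the boundary has gcd(3,28) + gcd(5,4) + gcd(2,53) + gcd(9,3) + gcd(58,36) + gcd(55,57) + gcd(12,11) = 1+1+1+3+2+1+1 = 10.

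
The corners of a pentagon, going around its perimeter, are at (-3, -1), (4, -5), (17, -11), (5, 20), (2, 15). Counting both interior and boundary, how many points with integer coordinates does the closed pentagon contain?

The shoelace formula gives twice the area as |[(-3)·(-5) − 4·(-1)] + [4·(-11) − 17·(-5)] + [17·20 − 5·(-11)] + [5·15 − 2·20] + [2·(-1) − (-3)·15]| = 533, so the area is 266.5.
Along each edge there are gcd(|Δx|,|Δy|)+1 lattice points, so counting each shared vertex once the boundary has gcd(7,4) + gcd(13,6) + gcd(12,31) + gcd(3,5) + gcd(5,16) = 1+1+1+1+1 = 5.
Pick's theorem gives I = A − B/2 + 1 = 266.5 − 5/2 + 1 = 265, so the closed region contains I + B = 265 + 5 = 270 lattice points.

270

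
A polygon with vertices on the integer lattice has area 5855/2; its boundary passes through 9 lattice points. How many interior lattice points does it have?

From Pick's theorem, I = A − B/2 + 1 = 5855/2 − 9/2 + 1 = 2924.

2924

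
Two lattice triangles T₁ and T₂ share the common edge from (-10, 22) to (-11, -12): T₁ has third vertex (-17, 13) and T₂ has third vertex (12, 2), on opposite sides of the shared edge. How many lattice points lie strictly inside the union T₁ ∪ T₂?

The union is the simple quadrilateral with vertices (-10, 22), (-17, 13), (-11, -12), (12, 2) in order.
By the shoelace formula, twice the signed area is |((-10)·13 − (-17)·22) + ((-17)·(-12) − (-11)·13) + ((-11)·2 − 12·(-12)) + (12·22 − (-10)·2)| = 997, so the area is 997/2.
Along each edge there are gcd(|Δx|,|Δy|)+1 lattice points, so counting each shared vertex once the boundary has gcd(7,9) + gcd(6,25) + gcd(23,14) + gcd(22,20) = 1+1+1+2 = 5.
By Pick's theorem I = A − B/2 + 1 = 997/2 − 5/2 + 1 = 497.

497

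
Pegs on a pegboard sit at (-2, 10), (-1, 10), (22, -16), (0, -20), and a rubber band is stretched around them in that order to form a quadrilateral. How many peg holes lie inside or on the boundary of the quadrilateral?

The shoelace formula gives twice the area as |((-2)·10 − (-1)·10) + ((-1)·(-16) − 22·10) + (22·(-20) − 0·(-16)) + (0·10 − (-2)·(-20))| = 694, so the area is 347.
The number of boundary lattice points is Σ gcd(|Δx|,|Δy|) = gcd(1,0) + gcd(23,26) + gcd(22,4) + gcd(2,30) = 1+1+2+2 = 6.
Pick's theorem gives I = A − B/2 + 1 = 347 − 6/2 + 1 = 345, so the closed region contains I + B = 345 + 6 = 351 lattice points.

351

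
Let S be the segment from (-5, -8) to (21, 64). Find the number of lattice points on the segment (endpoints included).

The number of lattice points on a segment between lattice points is gcd(|Δx|,|Δy|) + 1 = gcd(26,72) + 1 = 2 + 1 = 3.

3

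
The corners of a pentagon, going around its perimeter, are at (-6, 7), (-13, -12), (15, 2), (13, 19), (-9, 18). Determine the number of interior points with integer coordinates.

505

By the shoelace formula, twice the signed area is |[(-6)·(-12) − (-13)·7] + [(-13)·2 − 15·(-12)] + [15·19 − 13·2] + [13·18 − (-9)·19] + [(-9)·7 − (-6)·18]| = 1026, so the area is 513.
The number of boundary lattice points is Σ gcd(|Δx|,|Δy|) = gcd(7,19) + gcd(28,14) + gcd(2,17) + gcd(22,1) + gcd(3,11) = 1+14+1+1+1 = 18.
By Pick's theorem A = I + B/2 − 1, so I = 513 − 18/2 + 1 = 505.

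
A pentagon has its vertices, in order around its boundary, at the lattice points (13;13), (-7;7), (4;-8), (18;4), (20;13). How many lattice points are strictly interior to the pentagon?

302

By the shoelace formula, twice the signed area is |[13·7 − (-7)·13] + [(-7)·(-8) − 4·7] + [4·4 − 18·(-8)] + [18·13 − 20·4] + [20·13 − 13·13]| = 615, so the area is 307.5.
The number of boundary lattice points is Σ gcd(|Δx|,|Δy|) = gcd(20,6) + gcd(11,15) + gcd(14,12) + gcd(2,9) + gcd(7,0) = 2+1+2+1+7 = 13.
By Pick's theorem A = I + B/2 − 1, so I = 307.5 − 13/2 + 1 = 302.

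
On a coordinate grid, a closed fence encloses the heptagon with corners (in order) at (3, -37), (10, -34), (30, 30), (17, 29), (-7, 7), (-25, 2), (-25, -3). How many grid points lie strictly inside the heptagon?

By the shoelace formula, twice the signed area is |(3·(-34) − 10·(-37)) + (10·30 − 30·(-34)) + (30·29 − 17·30) + (17·7 − (-7)·29) + ((-7)·2 − (-25)·7) + ((-25)·(-3) − (-25)·2) + ((-25)·(-37) − 3·(-3))| = 3490, so the area is 1745.
Along each edge there are gcd(|Δx|,|Δy|)+1 lattice points, so counting each shared vertex once the boundary has gcd(7,3) + gcd(20,64) + gcd(13,1) + gcd(24,22) + gcd(18,5) + gcd(0,5) + gcd(28,34) = 1+4+1+2+1+5+2 = 16.
Pick's theorem gives I = A − B/2 + 1 = 1745 − 16/2 + 1 = 1738.

1738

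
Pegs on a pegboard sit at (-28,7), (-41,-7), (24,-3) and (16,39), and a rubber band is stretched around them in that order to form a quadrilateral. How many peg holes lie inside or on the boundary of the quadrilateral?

The shoelace formula gives twice the area as |((-28)·(-7) − (-41)·7) + ((-41)·(-3) − 24·(-7)) + (24·39 − 16·(-3)) + (16·7 − (-28)·39)| = 2962, so the area is 1481.
Along each edge there are gcd(|Δx|,|Δy|)+1 lattice points, so counting each shared vertex once the boundary has gcd(13,14) + gcd(65,4) + gcd(8,42) + gcd(44,32) = 1+1+2+4 = 8.
Pick's theorem gives I = A − B/2 + 1 = 1481 − 8/2 + 1 = 1478, so the closed region contains I + B = 1478 + 8 = 1486 lattice points.

1486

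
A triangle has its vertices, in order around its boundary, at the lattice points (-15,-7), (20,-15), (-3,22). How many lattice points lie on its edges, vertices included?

The number of boundary lattice points is Σ gcd(|Δx|,|Δy|) = gcd(35,8) + gcd(23,37) + gcd(12,29) = 1+1+1 = 3.

3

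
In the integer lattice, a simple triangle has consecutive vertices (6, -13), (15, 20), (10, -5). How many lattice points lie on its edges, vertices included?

Summing gcd(|Δx|,|Δy|) over the edges gives the boundary count: gcd(9,33) + gcd(5,25) + gcd(4,8) = 3+5+4 = 12.

12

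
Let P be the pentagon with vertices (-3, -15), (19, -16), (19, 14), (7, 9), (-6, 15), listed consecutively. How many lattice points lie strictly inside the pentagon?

618

Using the shoelace formula, 2A = |[(-3)·(-16) − 19·(-15)] + [19·14 − 19·(-16)] + [19·9 − 7·14] + [7·15 − (-6)·9] + [(-6)·(-15) − (-3)·15]| = 1270, so the area is 635.
Along each edge there are gcd(|Δx|,|Δy|)+1 lattice points, so counting each shared vertex once the boundary has gcd(22,1) + gcd(0,30) + gcd(12,5) + gcd(13,6) + gcd(3,30) = 1+30+1+1+3 = 36.
Pick's theorem gives I = A − B/2 + 1 = 635 − 36/2 + 1 = 618.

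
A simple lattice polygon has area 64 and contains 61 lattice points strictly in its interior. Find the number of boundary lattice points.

8

Pick's theorem gives A = I + B/2 − 1, so B = 2(A − I + 1) = 2(64 − 61 + 1) = 8.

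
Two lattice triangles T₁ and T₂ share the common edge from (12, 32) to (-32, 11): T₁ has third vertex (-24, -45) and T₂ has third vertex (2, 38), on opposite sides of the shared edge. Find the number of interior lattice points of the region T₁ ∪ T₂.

1548

The union is the simple quadrilateral with vertices (12, 32), (-24, -45), (-32, 11), (2, 38) in order.
By the shoelace formula, twice the signed area is |[12·(-45) − (-24)·32] + [(-24)·11 − (-32)·(-45)] + [(-32)·38 − 2·11] + [2·32 − 12·38]| = 3106, so the area is 1553.
The number of boundary lattice points is Σ gcd(|Δx|,|Δy|) = gcd(36,77) + gcd(8,56) + gcd(34,27) + gcd(10,6) = 1+8+1+2 = 12.
By Pick's theorem I = A − B/2 + 1 = 1553 − 12/2 + 1 = 1548.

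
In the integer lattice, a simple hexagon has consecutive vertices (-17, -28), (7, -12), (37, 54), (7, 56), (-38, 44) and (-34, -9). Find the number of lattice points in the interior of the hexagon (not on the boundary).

3985

By the shoelace formula, twice the signed area is |[(-17)·(-12) − 7·(-28)] + [7·54 − 37·(-12)] + [37·56 − 7·54] + [7·44 − (-38)·56] + [(-38)·(-9) − (-34)·44] + [(-34)·(-28) − (-17)·(-9)]| = 7989, so the area is 7989/2.
Along each edge there are gcd(|Δx|,|Δy|)+1 lattice points, so counting each shared vertex once the boundary has gcd(24,16) + gcd(30,66) + gcd(30,2) + gcd(45,12) + gcd(4,53) + gcd(17,19) = 8+6+2+3+1+1 = 21.
By Pick's theorem A = I + B/2 − 1, so I = 7989/2 − 21/2 + 1 = 3985.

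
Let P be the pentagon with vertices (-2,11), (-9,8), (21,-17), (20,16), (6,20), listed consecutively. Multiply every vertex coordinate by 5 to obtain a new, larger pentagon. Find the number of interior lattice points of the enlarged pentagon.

14401

Using the shoelace formula, 2A = |((-2)·8 − (-9)·11) + ((-9)·(-17) − 21·8) + (21·16 − 20·(-17)) + (20·20 − 6·16) + (6·11 − (-2)·20)| = 1154, so the area is 577.
Summing gcd(|Δx|,|Δy|) over the edges gives the boundary count: gcd(7,3) + gcd(30,25) + gcd(1,33) + gcd(14,4) + gcd(8,9) = 1+5+1+2+1 = 10.
Scaling by 5 multiplies the area by 5² = 25 (so the new area is 14425) and multiplies the boundary lattice-point count by 5, giving 50.
By Pick's theorem, the interior count of the dilated polygon is 14425 − 50/2 + 1 = 14401.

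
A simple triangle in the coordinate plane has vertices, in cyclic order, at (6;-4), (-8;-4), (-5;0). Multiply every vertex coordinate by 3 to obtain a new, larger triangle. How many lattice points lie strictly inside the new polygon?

Using the shoelace formula, 2A = |[6·(-4) − (-8)·(-4)] + [(-8)·0 − (-5)·(-4)] + [(-5)·(-4) − 6·0]| = 56, so the area is 28.
Summing gcd(|Δx|,|Δy|) over the edges gives the boundary count: gcd(14,0) + gcd(3,4) + gcd(11,4) = 14+1+1 = 16.
Scaling by 3 multiplies the area by 3² = 9 (so the new area is 252) and multiplies the boundary lattice-point count by 3, giving 48.
By Pick's theorem, the interior count of the dilated polygon is 252 − 48/2 + 1 = 229.

229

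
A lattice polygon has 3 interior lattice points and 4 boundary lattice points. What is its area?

4

By Pick's theorem, A = I + B/2 − 1 = 3 + 4/2 − 1 = 4.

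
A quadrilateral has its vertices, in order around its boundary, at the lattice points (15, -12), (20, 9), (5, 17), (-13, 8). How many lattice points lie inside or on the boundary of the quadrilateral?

492

Using the shoelace formula, 2A = |(15·9 − 20·(-12)) + (20·17 − 5·9) + (5·8 − (-13)·17) + ((-13)·(-12) − 15·8)| = 967, so the area is 967/2.
The number of boundary lattice points is Σ gcd(|Δx|,|Δy|) = gcd(5,21) + gcd(15,8) + gcd(18,9) + gcd(28,20) = 1+1+9+4 = 15.
Pick's theorem gives I = A − B/2 + 1 = 967/2 − 15/2 + 1 = 477, so the closed region contains I + B = 477 + 15 = 492 lattice points.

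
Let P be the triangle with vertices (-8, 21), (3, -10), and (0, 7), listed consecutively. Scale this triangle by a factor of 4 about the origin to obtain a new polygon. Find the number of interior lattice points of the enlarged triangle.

Using the shoelace formula, 2A = |[(-8)·(-10) − 3·21] + [3·7 − 0·(-10)] + [0·21 − (-8)·7]| = 94, so the area is 47.
Along each edge there are gcd(|Δx|,|Δy|)+1 lattice points, so counting each shared vertex once the boundary has gcd(11,31) + gcd(3,17) + gcd(8,14) = 1+1+2 = 4.
Scaling by 4 multiplies the area by 4² = 16 (so the new area is 752) and multiplies the boundary lattice-point count by 4, giving 16.
By Pick's theorem, the interior count of the dilated polygon is 752 − 16/2 + 1 = 745.

745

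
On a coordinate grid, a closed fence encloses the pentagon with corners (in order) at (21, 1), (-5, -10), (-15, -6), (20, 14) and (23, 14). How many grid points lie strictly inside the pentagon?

The shoelace formula gives twice the area as |[21·(-10) − (-5)·1] + [(-5)·(-6) − (-15)·(-10)] + [(-15)·14 − 20·(-6)] + [20·14 − 23·14] + [23·1 − 21·14]| = 728, so the area is 364.
The number of boundary lattice points is Σ gcd(|Δx|,|Δy|) = gcd(26,11) + gcd(10,4) + gcd(35,20) + gcd(3,0) + gcd(2,13) = 1+2+5+3+1 = 12.
By Pick's theorem A = I + B/2 − 1, so I = 364 − 12/2 + 1 = 359.

359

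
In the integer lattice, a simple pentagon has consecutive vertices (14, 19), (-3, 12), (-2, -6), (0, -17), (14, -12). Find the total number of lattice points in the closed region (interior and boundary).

505

The shoelace formula gives twice the area as |(14·12 − (-3)·19) + ((-3)·(-6) − (-2)·12) + ((-2)·(-17) − 0·(-6)) + (0·(-12) − 14·(-17)) + (14·19 − 14·(-12))| = 973, so the area is 973/2.
Along each edge there are gcd(|Δx|,|Δy|)+1 lattice points, so counting each shared vertex once the boundary has gcd(17,7) + gcd(1,18) + gcd(2,11) + gcd(14,5) + gcd(0,31) = 1+1+1+1+31 = 35.
Pick's theorem gives I = A − B/2 + 1 = 973/2 − 35/2 + 1 = 470, so the closed region contains I + B = 470 + 35 = 505 lattice points.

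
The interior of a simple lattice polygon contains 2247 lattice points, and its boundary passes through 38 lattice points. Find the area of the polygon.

Pick's theorem states A = I + B/2 − 1, so A = 2247 + 38/2 − 1 = 2265.

2265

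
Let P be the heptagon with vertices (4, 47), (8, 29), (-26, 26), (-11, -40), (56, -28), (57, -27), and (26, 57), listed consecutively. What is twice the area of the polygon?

9605

By the shoelace formula, twice the signed area is |[4·29 − 8·47] + [8·26 − (-26)·29] + [(-26)·(-40) − (-11)·26] + [(-11)·(-28) − 56·(-40)] + [56·(-27) − 57·(-28)] + [57·57 − 26·(-27)] + [26·47 − 4·57]| = 9605, so the area is 4802.5.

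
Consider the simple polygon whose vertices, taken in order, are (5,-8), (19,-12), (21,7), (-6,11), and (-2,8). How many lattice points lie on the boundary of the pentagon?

The number of boundary lattice points is Σ gcd(|Δx|,|Δy|) = gcd(14,4) + gcd(2,19) + gcd(27,4) + gcd(4,3) + gcd(7,16) = 2+1+1+1+1 = 6.

6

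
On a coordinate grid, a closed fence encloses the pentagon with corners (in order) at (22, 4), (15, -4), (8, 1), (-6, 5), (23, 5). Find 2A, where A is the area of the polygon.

By the shoelace formula, twice the signed area is |[22·(-4) − 15·4] + [15·1 − 8·(-4)] + [8·5 − (-6)·1] + [(-6)·5 − 23·5] + [23·4 − 22·5]| = 218, so the area is 109.

218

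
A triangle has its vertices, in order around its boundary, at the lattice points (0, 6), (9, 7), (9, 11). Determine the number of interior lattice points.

16

Using the shoelace formula, 2A = |(0·7 − 9·6) + (9·11 − 9·7) + (9·6 − 0·11)| = 36, so the area is 18.
The number of boundary lattice points is Σ gcd(|Δx|,|Δy|) = gcd(9,1) + gcd(0,4) + gcd(9,5) = 1+4+1 = 6.
Pick's theorem gives I = A − B/2 + 1 = 18 − 6/2 + 1 = 16.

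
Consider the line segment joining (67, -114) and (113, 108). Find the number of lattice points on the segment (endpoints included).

3

The number of lattice points on a segment between lattice points is gcd(|Δx|,|Δy|) + 1 = gcd(46,222) + 1 = 2 + 1 = 3.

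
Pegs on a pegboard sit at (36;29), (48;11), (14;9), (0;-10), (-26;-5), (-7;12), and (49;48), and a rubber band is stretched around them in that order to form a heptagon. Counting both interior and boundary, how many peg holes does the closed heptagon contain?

1357

The shoelace formula gives twice the area as |(36·11 − 48·29) + (48·9 − 14·11) + (14·(-10) − 0·9) + (0·(-5) − (-26)·(-10)) + ((-26)·12 − (-7)·(-5)) + ((-7)·48 − 49·12) + (49·29 − 36·48)| = 2696, so the area is 1348.
The number of boundary lattice points is Σ gcd(|Δx|,|Δy|) = gcd(12,18) + gcd(34,2) + gcd(14,19) + gcd(26,5) + gcd(19,17) + gcd(56,36) + gcd(13,19) = 6+2+1+1+1+4+1 = 16.
Pick's theorem gives I = A − B/2 + 1 = 1348 − 16/2 + 1 = 1341, so the closed region contains I + B = 1341 + 16 = 1357 lattice points.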